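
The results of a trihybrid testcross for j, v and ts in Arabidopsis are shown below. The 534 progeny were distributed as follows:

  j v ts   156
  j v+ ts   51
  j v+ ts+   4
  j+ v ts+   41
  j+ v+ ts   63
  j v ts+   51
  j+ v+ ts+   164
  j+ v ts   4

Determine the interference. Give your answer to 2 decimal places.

The two most frequent reciprocal classes, j v ts and j+ v+ ts+, are the parental types, so the F1 was j v ts / j+ v+ ts+.
The two rarest classes, j+ v ts and j v+ ts+, are the double crossovers. Comparing them with the parentals, only the j allele has switched, so j is the middle locus and the order is ts – j – v.
ts–j: (114 + 8)/534 = 0.2285; j–v: (92 + 8)/534 = 0.1873.
Expected DCO frequency = 0.2285 × 0.1873 ≈ 0.04280; observed = 8/534 ≈ 0.01498.
Coefficient of coincidence = 0.01498/0.04280 ≈ 0.35; interference = 1 − 0.35 = 0.65.

0.65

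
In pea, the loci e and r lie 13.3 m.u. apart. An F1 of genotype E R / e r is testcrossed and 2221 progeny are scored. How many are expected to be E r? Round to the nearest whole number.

148

A map distance of 13.3 m.u. corresponds to a recombination frequency of 0.133.
The F1 is E R / e r, so E r is a recombinant gamete class with expected frequency r/2 = 0.133/2 = 0.0665.
Expected number = 0.0665 × 2221 = 147.70 ≈ 148.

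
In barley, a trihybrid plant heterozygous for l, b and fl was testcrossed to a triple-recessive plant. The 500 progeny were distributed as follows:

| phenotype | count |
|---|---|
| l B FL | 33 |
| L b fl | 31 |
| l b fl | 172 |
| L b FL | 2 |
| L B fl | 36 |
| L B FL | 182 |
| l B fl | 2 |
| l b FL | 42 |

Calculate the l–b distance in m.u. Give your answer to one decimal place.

13.6 m.u.

The two most frequent reciprocal classes, l b fl and L B FL, are the parental types, so the F1 was l b fl / L B FL.
The two rarest classes, l B fl and L b FL, are the double crossovers. Comparing them with the parentals, only the b allele has switched, so b is the middle locus and the order is l – b – fl.
Crossovers in the l–b interval produce the single-crossover classes L b fl and l B FL (31 + 33 = 64) plus the double crossovers (4).
RF(l–b) = (64 + 4) / 500 = 68/500 = 0.1360 → 13.6 m.u.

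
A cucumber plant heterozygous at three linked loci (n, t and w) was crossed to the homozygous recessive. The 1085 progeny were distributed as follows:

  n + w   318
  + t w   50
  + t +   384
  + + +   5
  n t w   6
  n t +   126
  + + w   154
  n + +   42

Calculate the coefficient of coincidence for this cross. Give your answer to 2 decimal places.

0.40

The two most frequent reciprocal classes, n + w and + t +, are the parental types, so the F1 was n + w / + t +.
The two rarest classes, n t w and + + +, are the double crossovers. Comparing them with the parentals, only the t allele has switched, so t is the middle locus and the order is w – t – n.
w–t: (92 + 11)/1085 = 0.0949; t–n: (280 + 11)/1085 = 0.2682.
Expected DCO frequency = 0.0949 × 0.2682 ≈ 0.02545; observed = 11/1085 ≈ 0.01014.
Coefficient of coincidence = 0.01014/0.02545 ≈ 0.40.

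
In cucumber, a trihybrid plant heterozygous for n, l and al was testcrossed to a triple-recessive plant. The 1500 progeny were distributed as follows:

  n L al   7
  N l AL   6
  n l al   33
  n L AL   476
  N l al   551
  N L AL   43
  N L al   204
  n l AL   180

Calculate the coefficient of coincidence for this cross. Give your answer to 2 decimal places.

The two most frequent reciprocal classes, n L AL and N l al, are the parental types, so the F1 was n L AL / N l al.
The two rarest classes, n L al and N l AL, are the double crossovers. Comparing them with the parentals, only the al allele has switched, so al is the middle locus and the order is n – al – l.
n–al: (76 + 13)/1500 = 0.0593; al–l: (384 + 13)/1500 = 0.2647.
Expected DCO frequency = 0.0593 × 0.2647 ≈ 0.01570; observed = 13/1500 ≈ 0.00867.
Coefficient of coincidence = 0.00867/0.01570 ≈ 0.55.

0.55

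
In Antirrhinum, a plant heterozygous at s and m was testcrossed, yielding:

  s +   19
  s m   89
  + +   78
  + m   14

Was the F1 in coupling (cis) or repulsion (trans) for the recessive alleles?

cis

The two most frequent classes are + + (78) and s m (89); these are the parental (non-recombinant) types.
So the F1 carried + + on one chromosome and s m on the other — the recessive alleles are on the same chromosome (cis / coupling).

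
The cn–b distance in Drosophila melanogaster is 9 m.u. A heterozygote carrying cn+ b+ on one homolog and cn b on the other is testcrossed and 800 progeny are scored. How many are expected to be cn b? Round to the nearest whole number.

A map distance of 9 m.u. corresponds to a recombination frequency of 0.090.
The F1 is cn+ b+ / cn b, so cn b is a parental gamete class with expected frequency (1 − r)/2 = 0.910/2 = 0.4550.
Expected number = 0.4550 × 800 = 364.00 ≈ 364.

364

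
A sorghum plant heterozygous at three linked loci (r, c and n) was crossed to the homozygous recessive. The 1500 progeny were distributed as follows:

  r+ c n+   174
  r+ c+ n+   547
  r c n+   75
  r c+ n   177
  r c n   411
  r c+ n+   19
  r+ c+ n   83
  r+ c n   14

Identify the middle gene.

r

The two most frequent reciprocal classes, r+ c+ n+ and r c n, are the parental types, so the F1 was r+ c+ n+ / r c n.
The two rarest classes, r c+ n+ and r+ c n, are the double crossovers. Comparing them with the parentals, only the r allele has switched, so r is the middle locus and the order is n – r – c.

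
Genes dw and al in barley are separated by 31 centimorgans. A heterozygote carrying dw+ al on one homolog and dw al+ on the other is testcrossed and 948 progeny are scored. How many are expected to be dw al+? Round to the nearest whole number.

327

A map distance of 31 centimorgans corresponds to a recombination frequency of 0.310.
The F1 is dw+ al / dw al+, so dw al+ is a parental gamete class with expected frequency (1 − r)/2 = 0.690/2 = 0.3450.
Expected number = 0.3450 × 948 = 327.06 ≈ 327.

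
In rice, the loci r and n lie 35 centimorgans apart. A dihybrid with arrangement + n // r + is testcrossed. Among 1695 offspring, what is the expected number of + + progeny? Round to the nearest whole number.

297

A map distance of 35 centimorgans corresponds to a recombination frequency of 0.350.
The F1 is + n / r +, so + + is a recombinant gamete class with expected frequency r/2 = 0.350/2 = 0.1750.
Expected number = 0.1750 × 1695 = 296.62 ≈ 297.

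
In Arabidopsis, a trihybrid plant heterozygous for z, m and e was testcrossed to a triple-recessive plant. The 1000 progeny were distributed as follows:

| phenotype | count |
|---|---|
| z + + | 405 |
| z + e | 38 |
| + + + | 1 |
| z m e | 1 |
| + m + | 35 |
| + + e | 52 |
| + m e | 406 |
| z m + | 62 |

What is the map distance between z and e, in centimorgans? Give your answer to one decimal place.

The two most frequent reciprocal classes, + m e and z + +, are the parental types, so the F1 was + m e / z + +.
The two rarest classes, z m e and + + +, are the double crossovers. Comparing them with the parentals, only the z allele has switched, so z is the middle locus and the order is m – z – e.
Crossovers in the z–e interval produce the single-crossover classes + m + and z + e (35 + 38 = 73) plus the double crossovers (2).
RF(z–e) = (73 + 2) / 1000 = 75/1000 = 0.0750 → 7.5 centimorgans.

7.5 centimorgans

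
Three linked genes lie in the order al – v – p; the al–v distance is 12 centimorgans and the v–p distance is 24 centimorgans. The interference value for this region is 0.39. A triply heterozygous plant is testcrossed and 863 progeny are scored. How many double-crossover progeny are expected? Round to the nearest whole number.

Map distances give recombination frequencies of 0.120 and 0.240 for the two intervals.
With interference 0.39 (so coincidence = 0.61), expected double-crossover frequency = 0.120 × 0.240 × 0.61 = 0.01757.
Expected number = 0.01757 × 863 = 15.16 ≈ 15.

15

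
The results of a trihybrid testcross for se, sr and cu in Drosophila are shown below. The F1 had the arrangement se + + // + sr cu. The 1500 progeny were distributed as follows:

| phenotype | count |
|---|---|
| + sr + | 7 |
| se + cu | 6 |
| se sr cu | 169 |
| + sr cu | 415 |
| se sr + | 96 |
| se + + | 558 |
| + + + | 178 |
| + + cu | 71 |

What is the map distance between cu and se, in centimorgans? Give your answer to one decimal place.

24.0 centimorgans

The two rarest classes, se + cu and + sr +, are the double crossovers. Comparing them with the parentals, only the cu allele has switched, so cu is the middle locus and the order is sr – cu – se.
Crossovers in the cu–se interval produce the single-crossover classes + + + and se sr cu (178 + 169 = 347) plus the double crossovers (13).
RF(cu–se) = (347 + 13) / 1500 = 360/1500 = 0.2400 → 24.0 centimorgans.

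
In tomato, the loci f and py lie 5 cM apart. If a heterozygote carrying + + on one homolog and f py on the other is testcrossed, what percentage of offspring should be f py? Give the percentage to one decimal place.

47.5%

A map distance of 5 cM corresponds to a recombination frequency of 0.050.
The F1 is + + / f py, so f py is a parental gamete class with expected frequency (1 − r)/2 = 0.950/2 = 0.4750.
That is 0.4750 = 47.5% of the progeny.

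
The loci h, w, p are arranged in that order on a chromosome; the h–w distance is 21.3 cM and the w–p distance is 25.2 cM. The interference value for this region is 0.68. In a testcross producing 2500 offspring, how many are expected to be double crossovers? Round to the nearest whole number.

43

Map distances give recombination frequencies of 0.213 and 0.252 for the two intervals.
With interference 0.68 (so coincidence = 0.32), expected double-crossover frequency = 0.213 × 0.252 × 0.32 = 0.01718.
Expected number = 0.01718 × 2500 = 42.94 ≈ 43.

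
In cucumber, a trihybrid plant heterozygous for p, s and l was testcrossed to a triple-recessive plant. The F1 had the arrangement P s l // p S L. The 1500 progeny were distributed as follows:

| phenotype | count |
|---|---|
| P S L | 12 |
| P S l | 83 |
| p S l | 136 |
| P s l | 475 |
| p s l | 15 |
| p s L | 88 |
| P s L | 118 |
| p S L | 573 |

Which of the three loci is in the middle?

The two rarest classes, p s l and P S L, are the double crossovers. Comparing them with the parentals, only the p allele has switched, so p is the middle locus and the order is s – p – l.

p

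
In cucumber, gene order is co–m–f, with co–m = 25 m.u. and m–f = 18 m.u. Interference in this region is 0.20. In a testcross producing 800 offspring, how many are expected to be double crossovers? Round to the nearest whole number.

29

Map distances give recombination frequencies of 0.250 and 0.180 for the two intervals.
With interference 0.20 (so coincidence = 0.80), expected double-crossover frequency = 0.250 × 0.180 × 0.80 = 0.03600.
Expected number = 0.03600 × 800 = 28.80 ≈ 29.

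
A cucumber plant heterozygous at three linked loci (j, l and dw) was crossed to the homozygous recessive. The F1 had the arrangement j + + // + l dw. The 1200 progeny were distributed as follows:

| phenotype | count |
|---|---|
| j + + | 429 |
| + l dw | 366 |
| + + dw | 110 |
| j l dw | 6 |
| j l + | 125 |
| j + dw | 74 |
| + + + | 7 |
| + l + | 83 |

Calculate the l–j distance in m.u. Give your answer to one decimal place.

20.7 m.u.

The two rarest classes, + + + and j l dw, are the double crossovers. Comparing them with the parentals, only the j allele has switched, so j is the middle locus and the order is l – j – dw.
Crossovers in the l–j interval produce the single-crossover classes j l + and + + dw (125 + 110 = 235) plus the double crossovers (13).
RF(l–j) = (235 + 13) / 1200 = 248/1200 = 0.2067 → 20.7 m.u.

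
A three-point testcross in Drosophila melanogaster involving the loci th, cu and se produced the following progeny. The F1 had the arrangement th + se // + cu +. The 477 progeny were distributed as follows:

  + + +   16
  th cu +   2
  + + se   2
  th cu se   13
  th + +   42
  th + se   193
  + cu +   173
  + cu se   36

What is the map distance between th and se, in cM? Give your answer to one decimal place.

17.2 cM

The two rarest classes, + + se and th cu +, are the double crossovers. Comparing them with the parentals, only the th allele has switched, so th is the middle locus and the order is cu – th – se.
Crossovers in the th–se interval produce the single-crossover classes th + + and + cu se (42 + 36 = 78) plus the double crossovers (4).
RF(th–se) = (78 + 4) / 477 = 82/477 = 0.1719 → 17.2 cM.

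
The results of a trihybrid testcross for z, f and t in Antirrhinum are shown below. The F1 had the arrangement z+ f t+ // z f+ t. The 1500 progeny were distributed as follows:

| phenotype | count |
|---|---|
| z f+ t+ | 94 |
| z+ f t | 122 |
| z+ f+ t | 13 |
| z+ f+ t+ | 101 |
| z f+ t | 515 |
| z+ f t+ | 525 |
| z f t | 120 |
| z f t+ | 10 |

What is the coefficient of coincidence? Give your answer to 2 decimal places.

0.59

The two rarest classes, z f t+ and z+ f+ t, are the double crossovers. Comparing them with the parentals, only the z allele has switched, so z is the middle locus and the order is t – z – f.
t–z: (216 + 23)/1500 = 0.1593; z–f: (221 + 23)/1500 = 0.1627.
Expected DCO frequency = 0.1593 × 0.1627 ≈ 0.02592; observed = 23/1500 ≈ 0.01533.
Coefficient of coincidence = 0.01533/0.02592 ≈ 0.59.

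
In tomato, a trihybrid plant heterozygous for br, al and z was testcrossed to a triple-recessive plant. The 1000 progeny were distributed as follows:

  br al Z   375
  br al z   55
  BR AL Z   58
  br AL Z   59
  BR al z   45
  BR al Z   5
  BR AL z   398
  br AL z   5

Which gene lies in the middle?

br

The two most frequent reciprocal classes, br al Z and BR AL z, are the parental types, so the F1 was br al Z / BR AL z.
The two rarest classes, BR al Z and br AL z, are the double crossovers. Comparing them with the parentals, only the br allele has switched, so br is the middle locus and the order is al – br – z.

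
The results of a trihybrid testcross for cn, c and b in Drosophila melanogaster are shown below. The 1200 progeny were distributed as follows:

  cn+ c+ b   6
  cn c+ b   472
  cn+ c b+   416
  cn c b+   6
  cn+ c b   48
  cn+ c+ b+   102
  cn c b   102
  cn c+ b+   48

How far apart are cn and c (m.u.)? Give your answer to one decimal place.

18.0 m.u.

The two most frequent reciprocal classes, cn c+ b and cn+ c b+, are the parental types, so the F1 was cn c+ b / cn+ c b+.
The two rarest classes, cn+ c+ b and cn c b+, are the double crossovers. Comparing them with the parentals, only the cn allele has switched, so cn is the middle locus and the order is c – cn – b.
Crossovers in the c–cn interval produce the single-crossover classes cn c b and cn+ c+ b+ (102 + 102 = 204) plus the double crossovers (12).
RF(c–cn) = (204 + 12) / 1200 = 216/1200 = 0.1800 → 18.0 m.u.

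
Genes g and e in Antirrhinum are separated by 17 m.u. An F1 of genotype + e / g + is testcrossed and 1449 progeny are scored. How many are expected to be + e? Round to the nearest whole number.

601

A map distance of 17 m.u. corresponds to a recombination frequency of 0.170.
The F1 is + e / g +, so + e is a parental gamete class with expected frequency (1 − r)/2 = 0.830/2 = 0.4150.
Expected number = 0.4150 × 1449 = 601.33 ≈ 601.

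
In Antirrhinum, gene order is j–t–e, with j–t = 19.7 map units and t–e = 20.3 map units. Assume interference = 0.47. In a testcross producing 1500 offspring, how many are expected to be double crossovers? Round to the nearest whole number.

Map distances give recombination frequencies of 0.197 and 0.203 for the two intervals.
With interference 0.47 (so coincidence = 0.53), expected double-crossover frequency = 0.197 × 0.203 × 0.53 = 0.02120.
Expected number = 0.02120 × 1500 = 31.79 ≈ 32.

32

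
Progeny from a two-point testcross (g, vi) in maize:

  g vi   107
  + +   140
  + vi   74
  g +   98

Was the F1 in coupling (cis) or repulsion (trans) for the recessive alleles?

cis

The two most frequent classes are + + (140) and g vi (107); these are the parental (non-recombinant) types.
So the F1 carried + + on one chromosome and g vi on the other — the recessive alleles are on the same chromosome (cis / coupling).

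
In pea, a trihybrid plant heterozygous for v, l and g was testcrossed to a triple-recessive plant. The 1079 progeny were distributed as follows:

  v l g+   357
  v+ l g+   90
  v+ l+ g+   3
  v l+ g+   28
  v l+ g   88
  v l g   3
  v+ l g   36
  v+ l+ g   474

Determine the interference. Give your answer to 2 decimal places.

The two most frequent reciprocal classes, v l g+ and v+ l+ g, are the parental types, so the F1 was v l g+ / v+ l+ g.
The two rarest classes, v l g and v+ l+ g+, are the double crossovers. Comparing them with the parentals, only the g allele has switched, so g is the middle locus and the order is v – g – l.
v–g: (178 + 6)/1079 = 0.1705; g–l: (64 + 6)/1079 = 0.0649.
Expected DCO frequency = 0.1705 × 0.0649 ≈ 0.01107; observed = 6/1079 ≈ 0.00556.
Coefficient of coincidence = 0.00556/0.01107 ≈ 0.50; interference = 1 − 0.50 = 0.50.

0.50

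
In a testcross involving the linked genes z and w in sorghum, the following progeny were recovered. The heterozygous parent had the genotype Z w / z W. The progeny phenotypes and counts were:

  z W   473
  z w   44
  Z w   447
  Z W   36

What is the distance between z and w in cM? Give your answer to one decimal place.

8.0 cM

The recombinant classes are Z W and z w: 36 + 44 = 80.
Recombination frequency = 80/1000 = 0.0800 ≈ 8.0%, i.e. 8.0 cM.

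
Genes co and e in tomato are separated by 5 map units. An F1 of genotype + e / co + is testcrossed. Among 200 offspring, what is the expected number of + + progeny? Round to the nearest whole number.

A map distance of 5 map units corresponds to a recombination frequency of 0.050.
The F1 is + e / co +, so + + is a recombinant gamete class with expected frequency r/2 = 0.050/2 = 0.0250.
Expected number = 0.0250 × 200 = 5.00 ≈ 5.

5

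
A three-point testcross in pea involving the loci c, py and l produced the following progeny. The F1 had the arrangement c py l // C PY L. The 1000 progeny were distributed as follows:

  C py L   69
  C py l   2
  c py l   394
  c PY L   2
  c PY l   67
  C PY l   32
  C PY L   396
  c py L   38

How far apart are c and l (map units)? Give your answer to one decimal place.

The two rarest classes, C py l and c PY L, are the double crossovers. Comparing them with the parentals, only the c allele has switched, so c is the middle locus and the order is py – c – l.
Crossovers in the c–l interval produce the single-crossover classes c py L and C PY l (38 + 32 = 70) plus the double crossovers (4).
RF(c–l) = (70 + 4) / 1000 = 74/1000 = 0.0740 → 7.4 map units.

7.4 map units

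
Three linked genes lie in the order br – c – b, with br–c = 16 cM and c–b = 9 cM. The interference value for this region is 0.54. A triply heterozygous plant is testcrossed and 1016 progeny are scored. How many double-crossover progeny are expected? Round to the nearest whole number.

7

Map distances give recombination frequencies of 0.160 and 0.090 for the two intervals.
With interference 0.54 (so coincidence = 0.46), expected double-crossover frequency = 0.160 × 0.090 × 0.46 = 0.00662.
Expected number = 0.00662 × 1016 = 6.73 ≈ 7.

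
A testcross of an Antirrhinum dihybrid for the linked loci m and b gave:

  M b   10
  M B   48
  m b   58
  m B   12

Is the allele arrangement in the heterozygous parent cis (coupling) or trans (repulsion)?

The two most frequent classes are M B (48) and m b (58); these are the parental (non-recombinant) types.
So the F1 carried M B on one chromosome and m b on the other — the recessive alleles are on the same chromosome (cis / coupling).

cis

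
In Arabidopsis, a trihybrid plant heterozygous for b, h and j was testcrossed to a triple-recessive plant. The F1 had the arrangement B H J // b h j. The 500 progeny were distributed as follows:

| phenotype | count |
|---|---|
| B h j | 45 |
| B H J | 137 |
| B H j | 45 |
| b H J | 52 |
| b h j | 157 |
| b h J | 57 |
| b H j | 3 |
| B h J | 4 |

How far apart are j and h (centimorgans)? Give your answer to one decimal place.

The two rarest classes, B h J and b H j, are the double crossovers. Comparing them with the parentals, only the h allele has switched, so h is the middle locus and the order is j – h – b.
Crossovers in the j–h interval produce the single-crossover classes B H j and b h J (45 + 57 = 102) plus the double crossovers (7).
RF(j–h) = (102 + 7) / 500 = 109/500 = 0.2180 → 21.8 centimorgans.

21.8 centimorgans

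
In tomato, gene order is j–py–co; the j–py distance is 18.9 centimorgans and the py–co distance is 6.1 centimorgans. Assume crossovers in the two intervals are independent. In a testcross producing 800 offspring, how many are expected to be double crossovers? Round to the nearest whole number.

9

Map distances give recombination frequencies of 0.189 and 0.061 for the two intervals.
With no interference, expected double-crossover frequency = 0.189 × 0.061 = 0.01153.
Expected number = 0.01153 × 800 = 9.22 ≈ 9.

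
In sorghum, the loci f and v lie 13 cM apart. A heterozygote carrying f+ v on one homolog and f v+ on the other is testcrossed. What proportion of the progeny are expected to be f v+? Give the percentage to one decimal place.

A map distance of 13 cM corresponds to a recombination frequency of 0.130.
The F1 is f+ v / f v+, so f v+ is a parental gamete class with expected frequency (1 − r)/2 = 0.870/2 = 0.4350.
That is 0.4350 = 43.5% of the progeny.

43.5%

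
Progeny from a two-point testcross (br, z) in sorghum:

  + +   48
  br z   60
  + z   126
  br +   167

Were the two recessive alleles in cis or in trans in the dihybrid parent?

The two most frequent classes are + z (126) and br + (167); these are the parental (non-recombinant) types.
So the F1 carried + z on one chromosome and br + on the other — the recessive alleles are on opposite chromosomes (trans / repulsion).

trans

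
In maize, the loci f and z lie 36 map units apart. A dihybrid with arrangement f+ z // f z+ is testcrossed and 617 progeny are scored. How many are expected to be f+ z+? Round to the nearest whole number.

111

A map distance of 36 map units corresponds to a recombination frequency of 0.360.
The F1 is f+ z / f z+, so f+ z+ is a recombinant gamete class with expected frequency r/2 = 0.360/2 = 0.1800.
Expected number = 0.1800 × 617 = 111.06 ≈ 111.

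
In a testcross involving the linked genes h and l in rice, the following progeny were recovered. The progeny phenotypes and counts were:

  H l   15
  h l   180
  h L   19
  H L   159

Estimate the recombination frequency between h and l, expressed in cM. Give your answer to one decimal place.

The two most frequent classes, H L (159) and h l (180), are the parental types, so the F1 was H L / h l.
The recombinant classes are H l and h L: 15 + 19 = 34.
Recombination frequency = 34/373 = 0.0912 ≈ 9.1%, i.e. 9.1 cM.

9.1 cM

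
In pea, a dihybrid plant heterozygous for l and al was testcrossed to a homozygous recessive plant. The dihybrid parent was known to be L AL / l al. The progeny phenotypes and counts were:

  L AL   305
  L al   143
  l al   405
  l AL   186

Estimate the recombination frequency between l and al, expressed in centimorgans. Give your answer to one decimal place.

The recombinant classes are L al and l AL: 143 + 186 = 329.
Recombination frequency = 329/1039 = 0.3167 ≈ 31.7%, i.e. 31.7 centimorgans.

31.7 centimorgans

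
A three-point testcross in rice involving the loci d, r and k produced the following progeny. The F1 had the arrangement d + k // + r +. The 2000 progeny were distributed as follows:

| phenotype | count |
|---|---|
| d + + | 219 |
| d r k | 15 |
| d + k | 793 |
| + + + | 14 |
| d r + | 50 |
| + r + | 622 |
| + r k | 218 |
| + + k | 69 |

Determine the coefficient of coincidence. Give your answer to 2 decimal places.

0.84

The two rarest classes, d r k and + + +, are the double crossovers. Comparing them with the parentals, only the r allele has switched, so r is the middle locus and the order is k – r – d.
k–r: (437 + 29)/2000 = 0.2330; r–d: (119 + 29)/2000 = 0.0740.
Expected DCO frequency = 0.2330 × 0.0740 ≈ 0.01724; observed = 29/2000 ≈ 0.01450.
Coefficient of coincidence = 0.01450/0.01724 ≈ 0.84.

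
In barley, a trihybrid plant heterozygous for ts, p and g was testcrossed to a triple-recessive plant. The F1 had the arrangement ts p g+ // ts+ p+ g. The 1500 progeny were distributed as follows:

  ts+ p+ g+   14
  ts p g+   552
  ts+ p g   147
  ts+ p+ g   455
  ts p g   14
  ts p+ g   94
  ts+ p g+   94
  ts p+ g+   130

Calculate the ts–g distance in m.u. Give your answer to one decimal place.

14.4 m.u.

The two rarest classes, ts p g and ts+ p+ g+, are the double crossovers. Comparing them with the parentals, only the g allele has switched, so g is the middle locus and the order is p – g – ts.
Crossovers in the g–ts interval produce the single-crossover classes ts+ p g+ and ts p+ g (94 + 94 = 188) plus the double crossovers (28).
RF(g–ts) = (188 + 28) / 1500 = 216/1500 = 0.1440 → 14.4 m.u.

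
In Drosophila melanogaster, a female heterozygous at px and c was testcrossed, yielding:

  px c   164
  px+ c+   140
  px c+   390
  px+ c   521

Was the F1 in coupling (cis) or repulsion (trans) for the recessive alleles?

The two most frequent classes are px+ c (521) and px c+ (390); these are the parental (non-recombinant) types.
So the F1 carried px+ c on one chromosome and px c+ on the other — the recessive alleles are on opposite chromosomes (trans / repulsion).

trans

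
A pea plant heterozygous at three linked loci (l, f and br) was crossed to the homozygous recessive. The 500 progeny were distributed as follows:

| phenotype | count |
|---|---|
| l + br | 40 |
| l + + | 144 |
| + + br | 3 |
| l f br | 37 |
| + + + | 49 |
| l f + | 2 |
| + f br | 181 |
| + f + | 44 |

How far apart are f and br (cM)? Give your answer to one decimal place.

17.8 cM

The two most frequent reciprocal classes, + f br and l + +, are the parental types, so the F1 was + f br / l + +.
The two rarest classes, + + br and l f +, are the double crossovers. Comparing them with the parentals, only the f allele has switched, so f is the middle locus and the order is l – f – br.
Crossovers in the f–br interval produce the single-crossover classes + f + and l + br (44 + 40 = 84) plus the double crossovers (5).
RF(f–br) = (84 + 5) / 500 = 89/500 = 0.1780 → 17.8 cM.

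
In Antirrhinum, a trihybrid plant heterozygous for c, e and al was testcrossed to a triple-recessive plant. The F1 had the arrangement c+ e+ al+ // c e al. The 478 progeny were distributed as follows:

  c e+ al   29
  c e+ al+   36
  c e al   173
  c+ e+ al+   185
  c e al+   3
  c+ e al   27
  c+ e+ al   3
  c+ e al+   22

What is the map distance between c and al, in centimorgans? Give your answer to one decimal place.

14.4 centimorgans

The two rarest classes, c+ e+ al and c e al+, are the double crossovers. Comparing them with the parentals, only the al allele has switched, so al is the middle locus and the order is e – al – c.
Crossovers in the al–c interval produce the single-crossover classes c e+ al+ and c+ e al (36 + 27 = 63) plus the double crossovers (6).
RF(al–c) = (63 + 6) / 478 = 69/478 = 0.1444 → 14.4 centimorgans.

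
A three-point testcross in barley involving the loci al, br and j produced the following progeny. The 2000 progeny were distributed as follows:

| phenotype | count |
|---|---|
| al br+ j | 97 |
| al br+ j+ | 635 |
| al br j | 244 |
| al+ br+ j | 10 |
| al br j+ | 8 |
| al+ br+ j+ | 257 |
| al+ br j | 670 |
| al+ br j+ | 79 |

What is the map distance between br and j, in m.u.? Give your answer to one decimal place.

The two most frequent reciprocal classes, al+ br j and al br+ j+, are the parental types, so the F1 was al+ br j / al br+ j+.
The two rarest classes, al+ br+ j and al br j+, are the double crossovers. Comparing them with the parentals, only the br allele has switched, so br is the middle locus and the order is j – br – al.
Crossovers in the j–br interval produce the single-crossover classes al+ br j+ and al br+ j (79 + 97 = 176) plus the double crossovers (18).
RF(j–br) = (176 + 18) / 2000 = 194/2000 = 0.0970 → 9.7 m.u.

9.7 m.u.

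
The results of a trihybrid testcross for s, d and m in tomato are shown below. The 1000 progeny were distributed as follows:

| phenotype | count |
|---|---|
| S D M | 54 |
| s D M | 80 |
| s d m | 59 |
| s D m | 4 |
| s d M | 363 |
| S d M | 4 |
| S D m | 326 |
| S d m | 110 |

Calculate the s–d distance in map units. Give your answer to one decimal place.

The two most frequent reciprocal classes, s d M and S D m, are the parental types, so the F1 was s d M / S D m.
The two rarest classes, S d M and s D m, are the double crossovers. Comparing them with the parentals, only the s allele has switched, so s is the middle locus and the order is d – s – m.
Crossovers in the d–s interval produce the single-crossover classes s D M and S d m (80 + 110 = 190) plus the double crossovers (8).
RF(d–s) = (190 + 8) / 1000 = 198/1000 = 0.1980 → 19.8 map units.

19.8 map units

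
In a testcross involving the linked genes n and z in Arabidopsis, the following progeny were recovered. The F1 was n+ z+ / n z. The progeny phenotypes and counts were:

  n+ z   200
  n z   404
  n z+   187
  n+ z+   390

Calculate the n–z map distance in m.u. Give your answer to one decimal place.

The recombinant classes are n+ z and n z+: 200 + 187 = 387.
Recombination frequency = 387/1181 = 0.3277 ≈ 32.8%, i.e. 32.8 m.u.

32.8 m.u.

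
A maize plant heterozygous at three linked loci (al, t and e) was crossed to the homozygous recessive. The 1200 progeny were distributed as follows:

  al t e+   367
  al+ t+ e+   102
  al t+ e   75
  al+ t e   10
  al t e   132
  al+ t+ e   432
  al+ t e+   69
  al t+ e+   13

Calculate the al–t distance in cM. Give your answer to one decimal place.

The two most frequent reciprocal classes, al+ t+ e and al t e+, are the parental types, so the F1 was al+ t+ e / al t e+.
The two rarest classes, al+ t e and al t+ e+, are the double crossovers. Comparing them with the parentals, only the t allele has switched, so t is the middle locus and the order is al – t – e.
Crossovers in the al–t interval produce the single-crossover classes al t+ e and al+ t e+ (75 + 69 = 144) plus the double crossovers (23).
RF(al–t) = (144 + 23) / 1200 = 167/1200 = 0.1392 → 13.9 cM.

13.9 cM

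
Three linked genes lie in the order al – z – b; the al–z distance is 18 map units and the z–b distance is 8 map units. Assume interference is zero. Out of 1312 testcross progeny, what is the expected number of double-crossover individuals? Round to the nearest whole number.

19

Map distances give recombination frequencies of 0.180 and 0.080 for the two intervals.
With no interference, expected double-crossover frequency = 0.180 × 0.080 = 0.01440.
Expected number = 0.01440 × 1312 = 18.89 ≈ 19.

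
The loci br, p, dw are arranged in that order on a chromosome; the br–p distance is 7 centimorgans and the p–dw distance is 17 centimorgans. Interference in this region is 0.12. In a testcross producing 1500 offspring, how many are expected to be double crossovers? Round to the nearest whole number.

16

Map distances give recombination frequencies of 0.070 and 0.170 for the two intervals.
With interference 0.12 (so coincidence = 0.88), expected double-crossover frequency = 0.070 × 0.170 × 0.88 = 0.01047.
Expected number = 0.01047 × 1500 = 15.71 ≈ 16.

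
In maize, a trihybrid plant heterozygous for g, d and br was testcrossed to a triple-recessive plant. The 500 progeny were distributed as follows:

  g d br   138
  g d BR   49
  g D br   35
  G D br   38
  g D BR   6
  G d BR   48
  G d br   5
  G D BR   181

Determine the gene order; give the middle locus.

The two most frequent reciprocal classes, G D BR and g d br, are the parental types, so the F1 was G D BR / g d br.
The two rarest classes, g D BR and G d br, are the double crossovers. Comparing them with the parentals, only the g allele has switched, so g is the middle locus and the order is br – g – d.

g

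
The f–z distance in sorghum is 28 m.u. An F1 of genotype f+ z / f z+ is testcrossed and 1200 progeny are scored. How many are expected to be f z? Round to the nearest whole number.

168

A map distance of 28 m.u. corresponds to a recombination frequency of 0.280.
The F1 is f+ z / f z+, so f z is a recombinant gamete class with expected frequency r/2 = 0.280/2 = 0.1400.
Expected number = 0.1400 × 1200 = 168.00 ≈ 168.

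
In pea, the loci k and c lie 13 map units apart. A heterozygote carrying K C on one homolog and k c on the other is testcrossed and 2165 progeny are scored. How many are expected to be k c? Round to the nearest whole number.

942

A map distance of 13 map units corresponds to a recombination frequency of 0.130.
The F1 is K C / k c, so k c is a parental gamete class with expected frequency (1 − r)/2 = 0.870/2 = 0.4350.
Expected number = 0.4350 × 2165 = 941.77 ≈ 942.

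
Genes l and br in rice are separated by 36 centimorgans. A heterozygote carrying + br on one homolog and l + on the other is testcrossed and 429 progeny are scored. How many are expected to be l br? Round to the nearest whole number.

77

A map distance of 36 centimorgans corresponds to a recombination frequency of 0.360.
The F1 is + br / l +, so l br is a recombinant gamete class with expected frequency r/2 = 0.360/2 = 0.1800.
Expected number = 0.1800 × 429 = 77.22 ≈ 77.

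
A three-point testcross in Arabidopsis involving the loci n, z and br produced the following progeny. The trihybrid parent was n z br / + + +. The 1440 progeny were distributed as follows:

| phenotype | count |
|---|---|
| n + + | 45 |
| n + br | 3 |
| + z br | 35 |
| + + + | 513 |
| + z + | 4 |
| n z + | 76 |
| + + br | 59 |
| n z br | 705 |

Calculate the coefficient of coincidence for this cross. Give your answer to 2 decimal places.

0.82

The two rarest classes, n + br and + z +, are the double crossovers. Comparing them with the parentals, only the z allele has switched, so z is the middle locus and the order is br – z – n.
br–z: (135 + 7)/1440 = 0.0986; z–n: (80 + 7)/1440 = 0.0604.
Expected DCO frequency = 0.0986 × 0.0604 ≈ 0.00596; observed = 7/1440 ≈ 0.00486.
Coefficient of coincidence = 0.00486/0.00596 ≈ 0.82.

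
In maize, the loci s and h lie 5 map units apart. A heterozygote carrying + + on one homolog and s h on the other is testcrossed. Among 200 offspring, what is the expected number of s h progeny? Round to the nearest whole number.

A map distance of 5 map units corresponds to a recombination frequency of 0.050.
The F1 is + + / s h, so s h is a parental gamete class with expected frequency (1 − r)/2 = 0.950/2 = 0.4750.
Expected number = 0.4750 × 200 = 95.00 ≈ 95.

95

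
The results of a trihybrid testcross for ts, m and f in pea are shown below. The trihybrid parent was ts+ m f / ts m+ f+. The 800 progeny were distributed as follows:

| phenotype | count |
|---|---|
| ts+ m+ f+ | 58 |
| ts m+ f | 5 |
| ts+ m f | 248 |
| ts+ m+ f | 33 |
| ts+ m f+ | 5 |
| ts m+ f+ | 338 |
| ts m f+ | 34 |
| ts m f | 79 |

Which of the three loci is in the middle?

f

The two rarest classes, ts+ m f+ and ts m+ f, are the double crossovers. Comparing them with the parentals, only the f allele has switched, so f is the middle locus and the order is ts – f – m.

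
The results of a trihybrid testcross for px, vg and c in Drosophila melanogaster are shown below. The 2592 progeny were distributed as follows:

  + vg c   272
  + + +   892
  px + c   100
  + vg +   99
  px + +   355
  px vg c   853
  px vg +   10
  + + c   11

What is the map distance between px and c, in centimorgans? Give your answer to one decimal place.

25.0 centimorgans

The two most frequent reciprocal classes, + + + and px vg c, are the parental types, so the F1 was + + + / px vg c.
The two rarest classes, + + c and px vg +, are the double crossovers. Comparing them with the parentals, only the c allele has switched, so c is the middle locus and the order is vg – c – px.
Crossovers in the c–px interval produce the single-crossover classes px + + and + vg c (355 + 272 = 627) plus the double crossovers (21).
RF(c–px) = (627 + 21) / 2592 = 648/2592 = 0.2500 → 25.0 centimorgans.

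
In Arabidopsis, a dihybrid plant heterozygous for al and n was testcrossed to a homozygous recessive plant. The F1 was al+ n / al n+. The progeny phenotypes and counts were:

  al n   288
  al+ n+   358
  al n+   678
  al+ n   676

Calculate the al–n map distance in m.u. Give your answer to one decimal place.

32.3 m.u.

The recombinant classes are al+ n+ and al n: 358 + 288 = 646.
Recombination frequency = 646/2000 = 0.3230 ≈ 32.3%, i.e. 32.3 m.u.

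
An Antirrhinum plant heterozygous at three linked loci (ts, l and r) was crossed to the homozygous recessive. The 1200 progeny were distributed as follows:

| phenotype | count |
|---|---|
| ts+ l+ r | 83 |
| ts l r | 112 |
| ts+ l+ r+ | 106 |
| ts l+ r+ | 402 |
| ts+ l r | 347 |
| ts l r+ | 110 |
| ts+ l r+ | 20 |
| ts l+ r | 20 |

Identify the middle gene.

r

The two most frequent reciprocal classes, ts l+ r+ and ts+ l r, are the parental types, so the F1 was ts l+ r+ / ts+ l r.
The two rarest classes, ts l+ r and ts+ l r+, are the double crossovers. Comparing them with the parentals, only the r allele has switched, so r is the middle locus and the order is l – r – ts.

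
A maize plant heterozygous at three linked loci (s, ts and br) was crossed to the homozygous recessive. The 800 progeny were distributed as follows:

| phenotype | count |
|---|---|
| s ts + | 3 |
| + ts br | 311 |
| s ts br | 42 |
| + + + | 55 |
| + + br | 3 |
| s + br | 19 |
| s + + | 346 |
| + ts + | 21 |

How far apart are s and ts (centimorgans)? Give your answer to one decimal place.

12.9 centimorgans

The two most frequent reciprocal classes, s + + and + ts br, are the parental types, so the F1 was s + + / + ts br.
The two rarest classes, s ts + and + + br, are the double crossovers. Comparing them with the parentals, only the ts allele has switched, so ts is the middle locus and the order is s – ts – br.
Crossovers in the s–ts interval produce the single-crossover classes + + + and s ts br (55 + 42 = 97) plus the double crossovers (6).
RF(s–ts) = (97 + 6) / 800 = 103/800 = 0.1288 → 12.9 centimorgans.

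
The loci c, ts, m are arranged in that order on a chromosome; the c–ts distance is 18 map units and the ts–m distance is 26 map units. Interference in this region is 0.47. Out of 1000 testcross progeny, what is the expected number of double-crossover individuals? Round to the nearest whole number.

25

Map distances give recombination frequencies of 0.180 and 0.260 for the two intervals.
With interference 0.47 (so coincidence = 0.53), expected double-crossover frequency = 0.180 × 0.260 × 0.53 = 0.02480.
Expected number = 0.02480 × 1000 = 24.80 ≈ 25.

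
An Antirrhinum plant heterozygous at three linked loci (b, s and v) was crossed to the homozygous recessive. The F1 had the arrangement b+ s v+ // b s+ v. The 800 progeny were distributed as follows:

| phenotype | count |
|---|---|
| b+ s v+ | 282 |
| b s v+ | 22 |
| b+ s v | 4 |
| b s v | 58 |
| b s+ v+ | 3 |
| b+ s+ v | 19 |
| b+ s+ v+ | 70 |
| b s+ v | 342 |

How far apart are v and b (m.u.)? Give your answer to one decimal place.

6.0 m.u.

The two rarest classes, b+ s v and b s+ v+, are the double crossovers. Comparing them with the parentals, only the v allele has switched, so v is the middle locus and the order is b – v – s.
Crossovers in the b–v interval produce the single-crossover classes b s v+ and b+ s+ v (22 + 19 = 41) plus the double crossovers (7).
RF(b–v) = (41 + 7) / 800 = 48/800 = 0.0600 → 6.0 m.u.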